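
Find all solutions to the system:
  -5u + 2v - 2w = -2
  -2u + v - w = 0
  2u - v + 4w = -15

Row-reduce the augmented matrix:
R1 ← R1 / (-5).
R2 ← R2 + 2·R1.
R3 ← R3 − 2·R1.
R2 ← R2 / (1/5).
R1 ← R1 + 2/5·R2.
R3 ← R3 + 1/5·R2.
R3 ← R3 / (3).
R2 ← R2 + 1·R3.
Reading off the reduced rows gives u = 2, v = -1, w = -5.

u = 2, v = -1, w = -5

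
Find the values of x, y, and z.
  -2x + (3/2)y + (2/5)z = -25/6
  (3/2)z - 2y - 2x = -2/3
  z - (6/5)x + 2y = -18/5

Row-reduce the augmented matrix:
R1 ← R1 / (-2).
R2 ← R2 + 2·R1.
R3 ← R3 + 6/5·R1.
R2 ← R2 / (-7/2).
R1 ← R1 + 3/4·R2.
R3 ← R3 − 11/10·R2.
R3 ← R3 / (387/350).
R1 ← R1 + 61/140·R3.
R2 ← R2 + 11/35·R3.
Reading off the reduced rows gives x = 4/3, y = -1, z = 0.

x = 4/3, y = -1, z = 0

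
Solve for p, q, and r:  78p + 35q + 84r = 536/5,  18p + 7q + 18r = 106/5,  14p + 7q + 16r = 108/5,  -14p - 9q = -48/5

p = -3/5, q = 2, r = 1

Row-reduce the augmented matrix:
R1 ← R1 / (78).
R2 ← R2 − 18·R1.
R3 ← R3 − 14·R1.
R4 ← R4 + 14·R1.
R2 ← R2 / (-14/13).
R1 ← R1 − 35/78·R2.
R3 ← R3 − 28/39·R2.
R4 ← R4 + 106/39·R2.
Swap R3 and R4.
R3 ← R3 / (130/7).
R1 ← R1 − 1/2·R3.
R2 ← R2 − 9/7·R3.
R4 reduces to 0 = 0, so the extra equation is consistent.
Reading off the reduced rows gives p = -3/5, q = 2, r = 1.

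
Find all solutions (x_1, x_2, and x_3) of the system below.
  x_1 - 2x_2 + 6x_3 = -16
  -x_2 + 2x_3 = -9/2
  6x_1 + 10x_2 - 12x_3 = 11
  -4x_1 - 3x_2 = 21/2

x_1 = -3, x_2 = 1/2, x_3 = -2

Row-reduce the augmented matrix:
R3 ← R3 − 6·R1.
R4 ← R4 + 4·R1.
R2 ← R2 / (-1).
R1 ← R1 + 2·R2.
R3 ← R3 − 22·R2.
R4 ← R4 + 11·R2.
R3 ← R3 / (-4).
R1 ← R1 − 2·R3.
R2 ← R2 + 2·R3.
R4 ← R4 − 2·R3.
R4 reduces to 0 = 0, so the extra equation is consistent.
Reading off the reduced rows gives x_1 = -3, x_2 = 1/2, x_3 = -2.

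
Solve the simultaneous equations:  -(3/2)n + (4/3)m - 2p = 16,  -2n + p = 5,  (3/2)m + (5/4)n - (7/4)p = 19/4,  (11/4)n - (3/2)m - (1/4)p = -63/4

no solution

Row-reduce:
R1 ← R1 / (4/3).
R3 ← R3 − 3/2·R1.
R4 ← R4 + 3/2·R1.
R2 ← R2 / (-2).
R1 ← R1 + 9/8·R2.
R3 ← R3 − 47/16·R2.
R4 ← R4 − 17/16·R2.
R3 ← R3 / (63/32).
R1 ← R1 + 33/16·R3.
R2 ← R2 + 1/2·R3.
R4 ← R4 + 63/32·R3.
Row 4 reduces to 0 = -1, a contradiction. The system is inconsistent.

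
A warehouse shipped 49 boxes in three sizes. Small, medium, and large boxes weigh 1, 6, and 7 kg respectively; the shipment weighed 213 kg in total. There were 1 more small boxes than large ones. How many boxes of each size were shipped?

Let s = small boxes, m = medium boxes, l = large boxes.
  l + m + s = 49
  s + 6m + 7l = 213
  s - l = 1
Row-reduce the augmented matrix:
R2 ← R2 − 1·R1.
R3 ← R3 − 1·R1.
R2 ← R2 / (5).
R1 ← R1 − 1·R2.
R3 ← R3 + 1·R2.
R3 ← R3 / (-4/5).
R1 ← R1 + 1/5·R3.
R2 ← R2 − 6/5·R3.
Reading off the reduced rows gives s = 20, m = 10, l = 19.

small boxes: 20, medium boxes: 10, large boxes: 19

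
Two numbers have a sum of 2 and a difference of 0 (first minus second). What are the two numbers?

first number: 1, second number: 1

Let x = first number, y = second number.
  x + y = 2
  x - y = 0
Row-reduce the augmented matrix:
R2 ← R2 − 1·R1.
R2 ← R2 / (-2).
R1 ← R1 − 1·R2.
Reading off the reduced rows gives x = 1, y = 1.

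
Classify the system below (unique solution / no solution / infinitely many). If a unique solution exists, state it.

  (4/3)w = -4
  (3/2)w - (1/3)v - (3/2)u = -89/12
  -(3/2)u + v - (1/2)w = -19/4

u = 5/2, v = -5/2, w = -3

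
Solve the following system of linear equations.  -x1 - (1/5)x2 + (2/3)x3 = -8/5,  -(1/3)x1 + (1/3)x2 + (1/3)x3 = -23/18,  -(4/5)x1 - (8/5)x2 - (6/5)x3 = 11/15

x1 = 7/3, x2 = -2, x3 = 1/2

Row-reduce the augmented matrix:
R1 ← R1 / (-1).
R2 ← R2 + 1/3·R1.
R3 ← R3 + 4/5·R1.
R2 ← R2 / (2/5).
R1 ← R1 − 1/5·R2.
R3 ← R3 + 36/25·R2.
R3 ← R3 / (-4/3).
R1 ← R1 + 13/18·R3.
R2 ← R2 − 5/18·R3.
Reading off the reduced rows gives x1 = 7/3, x2 = -2, x3 = 1/2.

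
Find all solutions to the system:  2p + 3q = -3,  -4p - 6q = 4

no solution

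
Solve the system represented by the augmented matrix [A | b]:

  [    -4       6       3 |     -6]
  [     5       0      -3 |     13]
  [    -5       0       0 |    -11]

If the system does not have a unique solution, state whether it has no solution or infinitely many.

Row-reduce the augmented matrix:
R1 ← R1 / (-4).
R2 ← R2 − 5·R1.
R3 ← R3 + 5·R1.
R2 ← R2 / (15/2).
R1 ← R1 + 3/2·R2.
R3 ← R3 + 15/2·R2.
R3 ← R3 / (-3).
R1 ← R1 + 3/5·R3.
R2 ← R2 − 1/10·R3.
Reading off the reduced rows gives x_1 = 11/5, x_2 = 4/5, x_3 = -2/3.

x_1 = 11/5, x_2 = 4/5, x_3 = -2/3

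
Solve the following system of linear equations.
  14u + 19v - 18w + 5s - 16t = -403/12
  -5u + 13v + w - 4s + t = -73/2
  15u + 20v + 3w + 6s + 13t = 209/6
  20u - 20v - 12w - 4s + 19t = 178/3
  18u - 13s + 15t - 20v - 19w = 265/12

u = 3, v = -3/2, w = 8/3, s = 5/4, t = 1/3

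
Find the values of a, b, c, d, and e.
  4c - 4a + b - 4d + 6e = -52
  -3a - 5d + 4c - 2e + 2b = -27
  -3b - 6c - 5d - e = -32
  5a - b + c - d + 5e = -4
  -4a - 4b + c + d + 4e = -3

a = 3, b = -4, c = 3, d = 6, e = -4

Row-reduce the augmented matrix:
R1 ← R1 / (-4).
R2 ← R2 + 3·R1.
R4 ← R4 − 5·R1.
R5 ← R5 + 4·R1.
R2 ← R2 / (5/4).
R1 ← R1 + 1/4·R2.
R3 ← R3 + 3·R2.
R4 ← R4 − 1/4·R2.
R5 ← R5 + 5·R2.
R3 ← R3 / (-18/5).
R1 ← R1 + 4/5·R3.
R2 ← R2 − 4/5·R3.
R4 ← R4 − 29/5·R3.
R5 ← R5 − 1·R3.
R4 ← R4 / (-385/18).
R1 ← R1 − 25/9·R4.
R2 ← R2 + 34/9·R4.
R3 ← R3 − 49/18·R4.
R5 ← R5 + 103/18·R4.
R5 ← R5 / (-11222/385).
R1 ← R1 + 61/77·R5.
R2 ← R2 + 2542/385·R5.
R3 ← R3 − 163/55·R5.
R4 ← R4 − 233/385·R5.
Reading off the reduced rows gives a = 3, b = -4, c = 3, d = 6, e = -4.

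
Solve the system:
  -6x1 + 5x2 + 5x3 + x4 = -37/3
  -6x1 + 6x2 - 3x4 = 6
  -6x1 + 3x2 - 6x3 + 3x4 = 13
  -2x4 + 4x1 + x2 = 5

Row-reduce the augmented matrix:
R1 ← R1 / (-6).
R2 ← R2 + 6·R1.
R3 ← R3 + 6·R1.
R4 ← R4 − 4·R1.
R1 ← R1 + 5/6·R2.
R3 ← R3 + 2·R2.
R4 ← R4 − 13/3·R2.
R3 ← R3 / (-21).
R1 ← R1 + 5·R3.
R2 ← R2 + 5·R3.
R4 ← R4 − 25·R3.
R4 ← R4 / (62/7).
R1 ← R1 + 29/14·R4.
R2 ← R2 + 18/7·R4.
R3 ← R3 − 2/7·R4.
Reading off the reduced rows gives x1 = 1/2, x2 = 1, x3 = -8/3, x4 = -1.

x1 = 1/2, x2 = 1, x3 = -8/3, x4 = -1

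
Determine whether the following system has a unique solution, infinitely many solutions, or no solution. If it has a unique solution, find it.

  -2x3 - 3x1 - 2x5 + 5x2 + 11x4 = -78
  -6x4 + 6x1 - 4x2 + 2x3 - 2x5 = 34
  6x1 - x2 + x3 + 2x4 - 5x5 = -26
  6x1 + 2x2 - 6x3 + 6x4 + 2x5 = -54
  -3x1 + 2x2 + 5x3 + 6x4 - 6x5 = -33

no solution

Row-reduce:
R1 ← R1 / (-3).
R2 ← R2 − 6·R1.
R3 ← R3 − 6·R1.
R4 ← R4 − 6·R1.
R5 ← R5 + 3·R1.
R2 ← R2 / (6).
R1 ← R1 + 5/3·R2.
R3 ← R3 − 9·R2.
R4 ← R4 − 12·R2.
R5 ← R5 + 3·R2.
Swap R3 and R4.
R3 ← R3 / (-6).
R1 ← R1 − 1/9·R3.
R2 ← R2 + 1/3·R3.
R5 ← R5 − 6·R3.
Swap R4 and R5.
R4 ← R4 / (-1).
R1 ← R1 − 19/27·R4.
R2 ← R2 − 26/9·R4.
R3 ← R3 − 2/3·R4.
Row 5 reduces to 0 = 1, a contradiction. The system is inconsistent.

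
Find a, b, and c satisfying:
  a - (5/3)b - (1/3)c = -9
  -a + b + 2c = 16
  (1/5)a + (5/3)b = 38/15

a = -4, b = 2, c = 5

Row-reduce the augmented matrix:
R2 ← R2 + 1·R1.
R3 ← R3 − 1/5·R1.
R2 ← R2 / (-2/3).
R1 ← R1 + 5/3·R2.
R3 ← R3 − 2·R2.
R3 ← R3 / (76/15).
R1 ← R1 + 9/2·R3.
R2 ← R2 + 5/2·R3.
Reading off the reduced rows gives a = -4, b = 2, c = 5.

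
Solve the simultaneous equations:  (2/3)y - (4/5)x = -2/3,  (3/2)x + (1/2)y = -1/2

Row-reduce the augmented matrix:
R1 ← R1 / (-4/5).
R2 ← R2 − 3/2·R1.
R2 ← R2 / (7/4).
R1 ← R1 + 5/6·R2.
Reading off the reduced rows gives x = 0, y = -1.

x = 0, y = -1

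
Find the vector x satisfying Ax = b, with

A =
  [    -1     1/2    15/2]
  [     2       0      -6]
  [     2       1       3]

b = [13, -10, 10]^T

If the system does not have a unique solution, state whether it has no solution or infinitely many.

no solution

Row-reduce:
R1 ← R1 / (-1).
R2 ← R2 − 2·R1.
R3 ← R3 − 2·R1.
R1 ← R1 + 1/2·R2.
R3 ← R3 − 2·R2.
Row 3 reduces to 0 = 4, a contradiction. The system is inconsistent.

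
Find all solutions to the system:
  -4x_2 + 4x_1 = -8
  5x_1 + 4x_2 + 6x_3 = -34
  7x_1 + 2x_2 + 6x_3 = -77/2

Row-reduce:
R1 ← R1 / (4).
R2 ← R2 − 5·R1.
R3 ← R3 − 7·R1.
R2 ← R2 / (9).
R1 ← R1 + 1·R2.
R3 ← R3 − 9·R2.
Row 3 reduces to 0 = -1/2, a contradiction. The system is inconsistent.

no solution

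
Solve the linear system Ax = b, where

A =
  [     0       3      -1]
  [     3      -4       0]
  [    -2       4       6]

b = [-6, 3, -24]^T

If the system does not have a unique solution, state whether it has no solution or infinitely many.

x_1 = -3, x_2 = -3, x_3 = -3

Row-reduce the augmented matrix:
Swap R1 and R2.
R1 ← R1 / (3).
R3 ← R3 + 2·R1.
R2 ← R2 / (3).
R1 ← R1 + 4/3·R2.
R3 ← R3 − 4/3·R2.
R3 ← R3 / (58/9).
R1 ← R1 + 4/9·R3.
R2 ← R2 + 1/3·R3.
Reading off the reduced rows gives x_1 = -3, x_2 = -3, x_3 = -3.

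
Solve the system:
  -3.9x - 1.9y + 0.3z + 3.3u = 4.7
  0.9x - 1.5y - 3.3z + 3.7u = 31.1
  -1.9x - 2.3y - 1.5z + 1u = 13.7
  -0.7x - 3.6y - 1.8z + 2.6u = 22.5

Row-reduce the augmented matrix:
R1 ← R1 / (-39/10).
R2 ← R2 − 9/10·R1.
R3 ← R3 + 19/10·R1.
R4 ← R4 + 7/10·R1.
R2 ← R2 / (-126/65).
R1 ← R1 − 19/39·R2.
R3 ← R3 + 268/195·R2.
R4 ← R4 + 1271/390·R2.
R3 ← R3 / (29/45).
R1 ← R1 + 8/9·R3.
R2 ← R2 − 5/3·R3.
R4 ← R4 − 161/45·R3.
R4 ← R4 / (31347/2030).
R1 ← R1 + 1000/203·R4.
R2 ← R2 − 3025/406·R4.
R3 ← R3 + 7127/1218·R4.
Reading off the reduced rows gives x = 1, y = -2, z = -6, u = 2.

x = 1, y = -2, z = -6, u = 2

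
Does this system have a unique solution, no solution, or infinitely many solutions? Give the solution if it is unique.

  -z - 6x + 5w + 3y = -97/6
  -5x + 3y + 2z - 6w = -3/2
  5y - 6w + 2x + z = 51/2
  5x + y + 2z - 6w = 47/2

x = 3, y = 5/2, z = -1, w = -4/3

Row-reduce the augmented matrix:
R1 ← R1 / (-6).
R2 ← R2 + 5·R1.
R3 ← R3 − 2·R1.
R4 ← R4 − 5·R1.
R2 ← R2 / (1/2).
R1 ← R1 + 1/2·R2.
R3 ← R3 − 6·R2.
R4 ← R4 − 7/2·R2.
R3 ← R3 / (-100/3).
R1 ← R1 − 3·R3.
R2 ← R2 − 17/3·R3.
R4 ← R4 + 56/3·R3.
R4 ← R4 / (86/25).
R1 ← R1 + 41/100·R4.
R2 ← R2 + 33/100·R4.
R3 ← R3 + 353/100·R4.
Reading off the reduced rows gives x = 3, y = 5/2, z = -1, w = -4/3.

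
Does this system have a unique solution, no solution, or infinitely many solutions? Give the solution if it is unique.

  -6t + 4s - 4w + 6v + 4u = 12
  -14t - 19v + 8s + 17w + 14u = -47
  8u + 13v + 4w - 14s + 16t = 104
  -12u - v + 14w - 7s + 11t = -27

Row-reduce:
R1 ← R1 / (4).
R2 ← R2 − 14·R1.
R3 ← R3 − 8·R1.
R4 ← R4 + 12·R1.
R2 ← R2 / (-40).
R1 ← R1 − 3/2·R2.
R3 ← R3 − 1·R2.
R4 ← R4 − 17·R2.
R3 ← R3 / (511/40).
R1 ← R1 − 13/80·R3.
R2 ← R2 + 31/40·R3.
R4 ← R4 − 607/40·R3.
R4 ← R4 / (14697/511).
R1 ← R1 − 540/511·R4.
R2 ← R2 + 610/511·R4.
R3 ← R3 + 886/511·R4.
Rank is 4 with 5 unknowns, leaving t free.

infinitely many solutions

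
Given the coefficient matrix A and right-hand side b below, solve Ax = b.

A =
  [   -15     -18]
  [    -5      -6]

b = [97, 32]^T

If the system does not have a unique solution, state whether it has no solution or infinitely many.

Row-reduce:
R1 ← R1 / (-15).
R2 ← R2 + 5·R1.
Row 2 reduces to 0 = -1/3, a contradiction. The system is inconsistent.

no solution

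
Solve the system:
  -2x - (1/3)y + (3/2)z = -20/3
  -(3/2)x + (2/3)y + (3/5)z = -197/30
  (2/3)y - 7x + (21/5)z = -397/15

infinitely many solutions

Row-reduce:
R1 ← R1 / (-2).
R2 ← R2 + 3/2·R1.
R3 ← R3 + 7·R1.
R2 ← R2 / (11/12).
R1 ← R1 − 1/6·R2.
R3 ← R3 − 11/6·R2.
Rank is 2 with 3 unknowns, leaving z free.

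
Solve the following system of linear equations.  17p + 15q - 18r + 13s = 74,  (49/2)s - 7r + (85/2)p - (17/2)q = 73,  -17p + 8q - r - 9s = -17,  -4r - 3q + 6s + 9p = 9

Row-reduce:
R1 ← R1 / (17).
R2 ← R2 − 85/2·R1.
R3 ← R3 + 17·R1.
R4 ← R4 − 9·R1.
R2 ← R2 / (-46).
R1 ← R1 − 15/17·R2.
R3 ← R3 − 23·R2.
R4 ← R4 + 186/17·R2.
Swap R3 and R4.
R3 ← R3 / (-1372/391).
R1 ← R1 + 129/391·R3.
R2 ← R2 + 19/23·R3.
Row 4 reduces to 0 = 1, a contradiction. The system is inconsistent.

no solution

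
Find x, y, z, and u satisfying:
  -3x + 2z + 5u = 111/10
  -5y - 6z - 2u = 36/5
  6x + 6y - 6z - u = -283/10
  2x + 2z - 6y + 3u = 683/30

x = -2/3, y = -3, z = 4/5, u = 3/2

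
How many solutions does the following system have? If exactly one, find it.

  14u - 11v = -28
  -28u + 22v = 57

Row-reduce:
R1 ← R1 / (14).
R2 ← R2 + 28·R1.
Row 2 reduces to 0 = 1, a contradiction. The system is inconsistent.

no solution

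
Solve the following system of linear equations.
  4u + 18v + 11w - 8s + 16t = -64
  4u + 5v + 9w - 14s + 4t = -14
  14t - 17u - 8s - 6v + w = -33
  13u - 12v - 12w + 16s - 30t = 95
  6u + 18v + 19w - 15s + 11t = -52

Row-reduce:
R1 ← R1 / (4).
R2 ← R2 − 4·R1.
R3 ← R3 + 17·R1.
R4 ← R4 − 13·R1.
R5 ← R5 − 6·R1.
R2 ← R2 / (-13).
R1 ← R1 − 9/2·R2.
R3 ← R3 − 141/2·R2.
R4 ← R4 + 141/2·R2.
R5 ← R5 + 9·R2.
R3 ← R3 / (1919/52).
R1 ← R1 − 107/52·R3.
R2 ← R2 − 2/13·R3.
R4 ← R4 + 1919/52·R3.
R5 ← R5 − 101/26·R3.
Swap R4 and R5.
R4 ← R4 / (9).
R1 ← R1 − 8/101·R4.
R2 ← R2 − 78/101·R4.
R3 ← R3 + 204/101·R4.
Row 5 reduces to 0 = -2, a contradiction. The system is inconsistent.

no solution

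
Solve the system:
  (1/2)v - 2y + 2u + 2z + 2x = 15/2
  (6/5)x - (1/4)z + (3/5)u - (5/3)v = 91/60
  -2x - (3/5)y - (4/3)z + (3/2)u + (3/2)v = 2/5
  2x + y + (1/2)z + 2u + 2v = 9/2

Row-reduce:
R1 ← R1 / (2).
R2 ← R2 − 6/5·R1.
R3 ← R3 + 2·R1.
R4 ← R4 − 2·R1.
R2 ← R2 / (6/5).
R1 ← R1 + 1·R2.
R3 ← R3 + 13/5·R2.
R4 ← R4 − 3·R2.
R3 ← R3 / (-99/40).
R1 ← R1 + 5/24·R3.
R2 ← R2 + 29/24·R3.
R4 ← R4 − 17/8·R3.
R4 ← R4 / (61/18).
R1 ← R1 − 17/54·R4.
R2 ← R2 + 85/54·R4.
R3 ← R3 + 8/9·R4.
Rank is 4 with 5 unknowns, leaving v free.

infinitely many solutions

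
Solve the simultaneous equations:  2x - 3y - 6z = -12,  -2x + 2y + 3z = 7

Row-reduce:
R1 ← R1 / (2).
R2 ← R2 + 2·R1.
R2 ← R2 / (-1).
R1 ← R1 + 3/2·R2.
Rank is 2 with 3 unknowns, leaving z free.

infinitely many solutions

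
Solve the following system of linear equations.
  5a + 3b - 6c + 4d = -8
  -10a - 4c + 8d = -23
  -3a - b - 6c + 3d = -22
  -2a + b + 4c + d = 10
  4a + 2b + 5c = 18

Row-reduce:
R1 ← R1 / (5).
R2 ← R2 + 10·R1.
R3 ← R3 + 3·R1.
R4 ← R4 + 2·R1.
R5 ← R5 − 4·R1.
R2 ← R2 / (6).
R1 ← R1 − 3/5·R2.
R3 ← R3 − 4/5·R2.
R4 ← R4 − 11/5·R2.
R5 ← R5 + 2/5·R2.
R3 ← R3 / (-112/15).
R1 ← R1 − 2/5·R3.
R2 ← R2 + 8/3·R3.
R4 ← R4 − 112/15·R3.
R5 ← R5 − 131/15·R3.
Swap R4 and R5.
R4 ← R4 / (27/16).
R1 ← R1 + 5/8·R4.
R2 ← R2 − 3/2·R4.
R3 ← R3 + 7/16·R4.
Row 5 reduces to 0 = -1/2, a contradiction. The system is inconsistent.

no solution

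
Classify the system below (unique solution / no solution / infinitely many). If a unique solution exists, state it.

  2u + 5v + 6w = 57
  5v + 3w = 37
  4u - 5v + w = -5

Row-reduce the augmented matrix:
R1 ← R1 / (2).
R3 ← R3 − 4·R1.
R2 ← R2 / (5).
R1 ← R1 − 5/2·R2.
R3 ← R3 + 15·R2.
R3 ← R3 / (-2).
R1 ← R1 − 3/2·R3.
R2 ← R2 − 3/5·R3.
Reading off the reduced rows gives u = 4, v = 5, w = 4.

u = 4, v = 5, w = 4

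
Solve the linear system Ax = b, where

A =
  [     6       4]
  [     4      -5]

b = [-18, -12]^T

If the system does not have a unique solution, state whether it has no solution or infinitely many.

x_1 = -3, x_2 = 0

Row-reduce the augmented matrix:
R1 ← R1 / (6).
R2 ← R2 − 4·R1.
R2 ← R2 / (-23/3).
R1 ← R1 − 2/3·R2.
Reading off the reduced rows gives x_1 = -3, x_2 = 0.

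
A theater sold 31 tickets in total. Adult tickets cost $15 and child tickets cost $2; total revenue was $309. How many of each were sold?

Let a = adult tickets, c = child tickets.
  c + a = 31
  15a + 2c = 309
Row-reduce the augmented matrix:
R2 ← R2 − 15·R1.
R2 ← R2 / (-13).
R1 ← R1 − 1·R2.
Reading off the reduced rows gives a = 19, c = 12.

adult tickets: 19, child tickets: 12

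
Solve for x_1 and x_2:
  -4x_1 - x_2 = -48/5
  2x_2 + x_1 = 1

Row-reduce the augmented matrix:
R1 ← R1 / (-4).
R2 ← R2 − 1·R1.
R2 ← R2 / (7/4).
R1 ← R1 − 1/4·R2.
Reading off the reduced rows gives x_1 = 13/5, x_2 = -4/5.

x_1 = 13/5, x_2 = -4/5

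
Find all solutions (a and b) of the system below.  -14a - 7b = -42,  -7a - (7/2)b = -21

infinitely many solutions

Row-reduce:
R1 ← R1 / (-14).
R2 ← R2 + 7·R1.
Rank is 1 with 2 unknowns, leaving b free.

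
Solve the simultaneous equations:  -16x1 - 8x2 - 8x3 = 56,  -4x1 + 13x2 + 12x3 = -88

infinitely many solutions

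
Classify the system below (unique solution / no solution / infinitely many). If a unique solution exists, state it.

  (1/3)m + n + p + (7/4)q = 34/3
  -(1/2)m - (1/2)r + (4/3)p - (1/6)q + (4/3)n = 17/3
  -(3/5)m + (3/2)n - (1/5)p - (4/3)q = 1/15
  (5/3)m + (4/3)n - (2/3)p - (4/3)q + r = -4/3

infinitely many solutions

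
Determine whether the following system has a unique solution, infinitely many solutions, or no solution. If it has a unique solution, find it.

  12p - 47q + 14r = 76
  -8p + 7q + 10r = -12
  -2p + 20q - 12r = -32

infinitely many solutions

Row-reduce:
R1 ← R1 / (12).
R2 ← R2 + 8·R1.
R3 ← R3 + 2·R1.
R2 ← R2 / (-73/3).
R1 ← R1 + 47/12·R2.
R3 ← R3 − 73/6·R2.
Rank is 2 with 3 unknowns, leaving r free.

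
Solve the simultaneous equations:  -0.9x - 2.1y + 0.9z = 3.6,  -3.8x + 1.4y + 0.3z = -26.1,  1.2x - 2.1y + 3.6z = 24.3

x = 6, y = -3, z = 3

Row-reduce the augmented matrix:
R1 ← R1 / (-9/10).
R2 ← R2 + 19/5·R1.
R3 ← R3 − 6/5·R1.
R2 ← R2 / (154/15).
R1 ← R1 − 7/3·R2.
R3 ← R3 + 49/10·R2.
R3 ← R3 / (1377/440).
R1 ← R1 + 9/44·R3.
R2 ← R2 + 15/44·R3.
Reading off the reduced rows gives x = 6, y = -3, z = 3.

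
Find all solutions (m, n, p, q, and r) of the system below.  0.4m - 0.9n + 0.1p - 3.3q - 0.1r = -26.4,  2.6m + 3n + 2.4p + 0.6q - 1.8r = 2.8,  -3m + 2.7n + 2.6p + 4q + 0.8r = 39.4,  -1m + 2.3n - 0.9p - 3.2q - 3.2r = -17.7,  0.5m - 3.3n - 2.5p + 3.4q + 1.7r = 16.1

Row-reduce the augmented matrix:
R1 ← R1 / (2/5).
R2 ← R2 − 13/5·R1.
R3 ← R3 + 3·R1.
R4 ← R4 + 1·R1.
R5 ← R5 − 1/2·R1.
R2 ← R2 / (177/20).
R1 ← R1 + 9/4·R2.
R3 ← R3 + 81/20·R2.
R4 ← R4 − 1/20·R2.
R5 ← R5 + 87/40·R2.
R3 ← R3 / (2449/590).
R1 ← R1 − 41/59·R3.
R2 ← R2 − 35/177·R3.
R4 ← R4 + 584/885·R3.
R5 ← R5 + 259/118·R3.
R4 ← R4 / (-194977/14694).
R1 ← R1 + 2105/2449·R4.
R2 ← R2 − 22036/7347·R4.
R3 ← R3 + 6289/2449·R4.
R5 ← R5 − 89481/12245·R4.
R5 ← R5 / (-6313041/9748850).
R1 ← R1 + 45756/194977·R5.
R2 ← R2 + 880056/974885·R5.
R3 ← R3 − 552112/974885·R5.
R4 ← R4 − 258557/974885·R5.
Reading off the reduced rows gives m = -1, n = 6, p = -3, q = 6, r = 5.

m = -1, n = 6, p = -3, q = 6, r = 5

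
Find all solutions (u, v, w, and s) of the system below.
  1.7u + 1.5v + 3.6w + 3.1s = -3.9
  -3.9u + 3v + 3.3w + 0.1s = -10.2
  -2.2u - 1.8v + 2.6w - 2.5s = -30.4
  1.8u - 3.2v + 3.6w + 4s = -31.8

Row-reduce the augmented matrix:
R1 ← R1 / (17/10).
R2 ← R2 + 39/10·R1.
R3 ← R3 + 11/5·R1.
R4 ← R4 − 9/5·R1.
R2 ← R2 / (219/34).
R1 ← R1 − 15/17·R2.
R3 ← R3 − 12/85·R2.
R4 ← R4 + 407/85·R2.
R3 ← R3 / (2557/365).
R1 ← R1 − 39/73·R3.
R2 ← R2 − 131/73·R3.
R4 ← R4 − 3059/365·R3.
R4 ← R4 / (1710349/383550).
R1 ← R1 − 18727/25570·R4.
R2 ← R2 − 59287/76710·R4.
R3 ← R3 − 4941/25570·R4.
Reading off the reduced rows gives u = 3, v = 6, w = -5, s = 0.

u = 3, v = 6, w = -5, s = 0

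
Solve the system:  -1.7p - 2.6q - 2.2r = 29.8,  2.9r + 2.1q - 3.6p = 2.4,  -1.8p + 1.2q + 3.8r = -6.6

Row-reduce the augmented matrix:
R1 ← R1 / (-17/10).
R2 ← R2 + 18/5·R1.
R3 ← R3 + 9/5·R1.
R2 ← R2 / (1293/170).
R1 ← R1 − 26/17·R2.
R3 ← R3 − 336/85·R2.
R3 ← R3 / (4743/2155).
R1 ← R1 + 292/1293·R3.
R2 ← R2 − 1285/1293·R3.
Reading off the reduced rows gives p = -6, q = -5, r = -3.

p = -6, q = -5, r = -3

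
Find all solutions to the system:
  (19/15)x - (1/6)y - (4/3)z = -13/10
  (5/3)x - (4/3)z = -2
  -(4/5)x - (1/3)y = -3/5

no solution

Row-reduce:
R1 ← R1 / (19/15).
R2 ← R2 − 5/3·R1.
R3 ← R3 + 4/5·R1.
R2 ← R2 / (25/114).
R1 ← R1 + 5/38·R2.
R3 ← R3 + 25/57·R2.
Row 3 reduces to 0 = -2, a contradiction. The system is inconsistent.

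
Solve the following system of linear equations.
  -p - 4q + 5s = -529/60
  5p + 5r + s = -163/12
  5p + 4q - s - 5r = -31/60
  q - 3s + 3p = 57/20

Row-reduce the augmented matrix:
R1 ← R1 / (-1).
R2 ← R2 − 5·R1.
R3 ← R3 − 5·R1.
R4 ← R4 − 3·R1.
R2 ← R2 / (-20).
R1 ← R1 − 4·R2.
R3 ← R3 + 16·R2.
R4 ← R4 + 11·R2.
R3 ← R3 / (-9).
R1 ← R1 − 1·R3.
R2 ← R2 + 1/4·R3.
R4 ← R4 + 11/4·R3.
R4 ← R4 / (-59/18).
R1 ← R1 − 5/9·R4.
R2 ← R2 + 25/18·R4.
R3 ← R3 + 16/45·R4.
Reading off the reduced rows gives p = -5/4, q = -2/5, r = -1, s = -7/3.

p = -5/4, q = -2/5, r = -1, s = -7/3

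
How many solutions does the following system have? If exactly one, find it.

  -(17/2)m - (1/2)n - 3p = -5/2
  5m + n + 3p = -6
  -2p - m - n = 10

no solution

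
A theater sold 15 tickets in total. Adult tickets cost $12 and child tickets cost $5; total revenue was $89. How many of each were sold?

adult tickets: 2, child tickets: 13

Let a = adult tickets, c = child tickets.
  a + c = 15
  12a + 5c = 89
From equation 1: a = 15 − c.
Substitute into equation 2 and solve: c = 13.
Then a = 2.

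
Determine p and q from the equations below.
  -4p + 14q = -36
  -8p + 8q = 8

Row-reduce the augmented matrix:
R1 ← R1 / (-4).
R2 ← R2 + 8·R1.
R2 ← R2 / (-20).
R1 ← R1 + 7/2·R2.
Reading off the reduced rows gives p = -5, q = -4.

p = -5, q = -4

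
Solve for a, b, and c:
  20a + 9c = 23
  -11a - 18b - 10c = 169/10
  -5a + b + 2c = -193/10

a = 5/2, b = -4/5, c = -3

Row-reduce the augmented matrix:
R1 ← R1 / (20).
R2 ← R2 + 11·R1.
R3 ← R3 + 5·R1.
R2 ← R2 / (-18).
R3 ← R3 − 1·R2.
R3 ← R3 / (1429/360).
R1 ← R1 − 9/20·R3.
R2 ← R2 − 101/360·R3.
Reading off the reduced rows gives a = 5/2, b = -4/5, c = -3.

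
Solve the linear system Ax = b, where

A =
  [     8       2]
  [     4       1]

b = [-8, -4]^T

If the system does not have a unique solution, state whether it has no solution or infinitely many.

infinitely many solutions

Row-reduce:
R1 ← R1 / (8).
R2 ← R2 − 4·R1.
Rank is 1 with 2 unknowns, leaving x_2 free.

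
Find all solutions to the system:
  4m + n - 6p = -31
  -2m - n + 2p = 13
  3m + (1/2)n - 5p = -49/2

Row-reduce:
R1 ← R1 / (4).
R2 ← R2 + 2·R1.
R3 ← R3 − 3·R1.
R2 ← R2 / (-1/2).
R1 ← R1 − 1/4·R2.
R3 ← R3 + 1/4·R2.
Rank is 2 with 3 unknowns, leaving p free.

infinitely many solutions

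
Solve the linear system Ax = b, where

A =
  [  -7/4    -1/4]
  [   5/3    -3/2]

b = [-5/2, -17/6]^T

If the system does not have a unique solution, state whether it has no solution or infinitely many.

Row-reduce the augmented matrix:
R1 ← R1 / (-7/4).
R2 ← R2 − 5/3·R1.
R2 ← R2 / (-73/42).
R1 ← R1 − 1/7·R2.
Reading off the reduced rows gives x_1 = 1, x_2 = 3.

x_1 = 1, x_2 = 3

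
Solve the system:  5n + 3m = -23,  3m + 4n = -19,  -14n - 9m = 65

m = -1, n = -4

Row-reduce the augmented matrix:
R1 ← R1 / (3).
R2 ← R2 − 3·R1.
R3 ← R3 + 9·R1.
R2 ← R2 / (-1).
R1 ← R1 − 5/3·R2.
R3 ← R3 − 1·R2.
R3 reduces to 0 = 0, so the extra equation is consistent.
Reading off the reduced rows gives m = -1, n = -4.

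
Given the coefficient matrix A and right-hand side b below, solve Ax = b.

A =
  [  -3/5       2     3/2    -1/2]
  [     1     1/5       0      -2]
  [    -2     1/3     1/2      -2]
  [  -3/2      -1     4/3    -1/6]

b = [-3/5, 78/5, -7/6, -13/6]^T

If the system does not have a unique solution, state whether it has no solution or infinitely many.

Row-reduce the augmented matrix:
R1 ← R1 / (-3/5).
R2 ← R2 − 1·R1.
R3 ← R3 + 2·R1.
R4 ← R4 + 3/2·R1.
R2 ← R2 / (53/15).
R1 ← R1 + 10/3·R2.
R3 ← R3 + 19/3·R2.
R4 ← R4 + 6·R2.
R3 ← R3 / (-1/53).
R1 ← R1 + 15/106·R3.
R2 ← R2 − 75/106·R3.
R4 ← R4 − 1163/636·R3.
R4 ← R4 / (-38033/72).
R1 ← R1 − 155/4·R4.
R2 ← R2 + 815/4·R4.
R3 ← R3 − 1721/6·R4.
Reading off the reduced rows gives x_1 = 6, x_2 = -2, x_3 = 3, x_4 = -5.

x_1 = 6, x_2 = -2, x_3 = 3, x_4 = -5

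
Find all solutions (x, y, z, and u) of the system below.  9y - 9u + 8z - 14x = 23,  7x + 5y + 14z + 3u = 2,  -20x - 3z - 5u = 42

Row-reduce:
R1 ← R1 / (-14).
R2 ← R2 − 7·R1.
R3 ← R3 + 20·R1.
R2 ← R2 / (19/2).
R1 ← R1 + 9/14·R2.
R3 ← R3 + 90/7·R2.
R3 ← R3 / (1321/133).
R1 ← R1 − 86/133·R3.
R2 ← R2 − 36/19·R3.
Rank is 3 with 4 unknowns, leaving u free.

infinitely many solutions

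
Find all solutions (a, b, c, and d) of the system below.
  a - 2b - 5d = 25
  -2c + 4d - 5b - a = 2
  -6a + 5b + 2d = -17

Row-reduce:
R2 ← R2 + 1·R1.
R3 ← R3 + 6·R1.
R2 ← R2 / (-7).
R1 ← R1 + 2·R2.
R3 ← R3 + 7·R2.
R3 ← R3 / (2).
R1 ← R1 − 4/7·R3.
R2 ← R2 − 2/7·R3.
Rank is 3 with 4 unknowns, leaving d free.

infinitely many solutions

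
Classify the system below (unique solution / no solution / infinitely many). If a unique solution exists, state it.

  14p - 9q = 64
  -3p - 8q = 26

p = 2, q = -4

Row-reduce the augmented matrix:
R1 ← R1 / (14).
R2 ← R2 + 3·R1.
R2 ← R2 / (-139/14).
R1 ← R1 + 9/14·R2.
Reading off the reduced rows gives p = 2, q = -4.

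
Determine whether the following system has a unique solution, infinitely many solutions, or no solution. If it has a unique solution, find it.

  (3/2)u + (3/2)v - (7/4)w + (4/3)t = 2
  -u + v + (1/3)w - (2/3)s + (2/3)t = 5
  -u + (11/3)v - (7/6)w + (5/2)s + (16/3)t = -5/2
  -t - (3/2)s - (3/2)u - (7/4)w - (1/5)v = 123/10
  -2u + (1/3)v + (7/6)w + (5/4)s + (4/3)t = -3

Row-reduce:
R1 ← R1 / (3/2).
R2 ← R2 + 1·R1.
R3 ← R3 + 1·R1.
R4 ← R4 + 3/2·R1.
R5 ← R5 + 2·R1.
R2 ← R2 / (2).
R1 ← R1 − 1·R2.
R3 ← R3 − 14/3·R2.
R4 ← R4 − 13/10·R2.
R5 ← R5 − 7/3·R2.
R3 ← R3 / (-7/18).
R1 ← R1 + 3/4·R3.
R2 ← R2 + 5/12·R3.
R4 ← R4 + 71/24·R3.
R5 ← R5 + 7/36·R3.
R4 ← R4 / (-8937/280).
R1 ← R1 + 629/84·R4.
R2 ← R2 + 131/28·R4.
R3 ← R3 + 73/7·R4.
Row 5 reduces to 0 = 1/4, a contradiction. The system is inconsistent.

no solution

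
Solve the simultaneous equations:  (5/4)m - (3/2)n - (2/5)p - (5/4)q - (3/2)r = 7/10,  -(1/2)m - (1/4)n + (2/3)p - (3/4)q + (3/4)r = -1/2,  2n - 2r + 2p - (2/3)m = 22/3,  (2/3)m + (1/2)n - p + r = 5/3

Row-reduce:
R1 ← R1 / (5/4).
R2 ← R2 + 1/2·R1.
R3 ← R3 + 2/3·R1.
R4 ← R4 − 2/3·R1.
R2 ← R2 / (-17/20).
R1 ← R1 + 6/5·R2.
R3 ← R3 − 6/5·R2.
R4 ← R4 − 13/10·R2.
R3 ← R3 / (638/255).
R1 ← R1 + 88/85·R3.
R2 ← R2 + 152/255·R3.
R4 ← R4 + 1/85·R3.
R4 ← R4 / (-2405/1914).
R1 ← R1 + 7/29·R4.
R2 ← R2 − 853/957·R4.
R3 ← R3 + 310/319·R4.
Rank is 4 with 5 unknowns, leaving r free.

infinitely many solutions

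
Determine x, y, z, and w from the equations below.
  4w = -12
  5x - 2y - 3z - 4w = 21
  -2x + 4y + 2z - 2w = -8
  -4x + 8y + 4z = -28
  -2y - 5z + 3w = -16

Row-reduce the augmented matrix:
Swap R1 and R2.
R1 ← R1 / (5).
R3 ← R3 + 2·R1.
R4 ← R4 + 4·R1.
Swap R2 and R3.
R2 ← R2 / (16/5).
R1 ← R1 + 2/5·R2.
R4 ← R4 − 32/5·R2.
R5 ← R5 + 2·R2.
Swap R3 and R5.
R3 ← R3 / (-9/2).
R1 ← R1 + 1/2·R3.
R2 ← R2 − 1/4·R3.
R4 ← R4 / (4).
R1 ← R1 + 4/3·R4.
R2 ← R2 + 13/12·R4.
R3 ← R3 + 1/6·R4.
R5 ← R5 − 4·R4.
R5 reduces to 0 = 0, so the extra equation is consistent.
Reading off the reduced rows gives x = 2, y = -4, z = 3, w = -3.

x = 2, y = -4, z = 3, w = -3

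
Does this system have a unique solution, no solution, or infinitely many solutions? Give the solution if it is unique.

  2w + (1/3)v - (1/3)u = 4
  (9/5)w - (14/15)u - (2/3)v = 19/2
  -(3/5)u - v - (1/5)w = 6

Row-reduce:
R1 ← R1 / (-1/3).
R2 ← R2 + 14/15·R1.
R3 ← R3 + 3/5·R1.
R2 ← R2 / (-8/5).
R1 ← R1 + 1·R2.
R3 ← R3 + 8/5·R2.
Row 3 reduces to 0 = 1/2, a contradiction. The system is inconsistent.

no solution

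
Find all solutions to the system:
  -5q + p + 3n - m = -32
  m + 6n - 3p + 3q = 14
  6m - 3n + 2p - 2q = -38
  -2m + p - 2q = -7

Row-reduce the augmented matrix:
R1 ← R1 / (-1).
R2 ← R2 − 1·R1.
R3 ← R3 − 6·R1.
R4 ← R4 + 2·R1.
R2 ← R2 / (9).
R1 ← R1 + 3·R2.
R3 ← R3 − 15·R2.
R4 ← R4 + 6·R2.
R3 ← R3 / (34/3).
R1 ← R1 + 5/3·R3.
R2 ← R2 + 2/9·R3.
R4 ← R4 + 7/3·R3.
R4 ← R4 / (13/17).
R1 ← R1 − 2/17·R4.
R2 ← R2 + 40/51·R4.
R3 ← R3 + 43/17·R4.
Reading off the reduced rows gives m = -4, n = -2, p = -5, q = 5.

m = -4, n = -2, p = -5, q = 5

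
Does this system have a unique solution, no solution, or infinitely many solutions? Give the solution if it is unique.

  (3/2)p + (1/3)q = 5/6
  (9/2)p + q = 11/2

no solution

Row-reduce:
R1 ← R1 / (3/2).
R2 ← R2 − 9/2·R1.
Row 2 reduces to 0 = 3, a contradiction. The system is inconsistent.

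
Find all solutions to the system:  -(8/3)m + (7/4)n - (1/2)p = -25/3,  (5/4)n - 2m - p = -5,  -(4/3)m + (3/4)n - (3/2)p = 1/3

no solution

Row-reduce:
R1 ← R1 / (-8/3).
R2 ← R2 + 2·R1.
R3 ← R3 + 4/3·R1.
R2 ← R2 / (-1/16).
R1 ← R1 + 21/32·R2.
R3 ← R3 + 1/8·R2.
Row 3 reduces to 0 = 2, a contradiction. The system is inconsistent.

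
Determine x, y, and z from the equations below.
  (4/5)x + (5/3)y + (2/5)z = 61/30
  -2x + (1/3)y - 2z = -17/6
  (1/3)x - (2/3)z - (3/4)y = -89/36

x = -2/3, y = 1, z = 9/4

Row-reduce the augmented matrix:
R1 ← R1 / (4/5).
R2 ← R2 + 2·R1.
R3 ← R3 − 1/3·R1.
R2 ← R2 / (9/2).
R1 ← R1 − 25/12·R2.
R3 ← R3 + 13/9·R2.
R3 ← R3 / (-187/162).
R1 ← R1 − 26/27·R3.
R2 ← R2 + 2/9·R3.
Reading off the reduced rows gives x = -2/3, y = 1, z = 9/4.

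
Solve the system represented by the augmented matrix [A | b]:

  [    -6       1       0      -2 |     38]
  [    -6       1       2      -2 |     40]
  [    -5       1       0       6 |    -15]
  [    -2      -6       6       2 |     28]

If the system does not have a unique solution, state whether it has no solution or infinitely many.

x_1 = -5, x_2 = -4, x_3 = 1, x_4 = -6

Row-reduce the augmented matrix:
R1 ← R1 / (-6).
R2 ← R2 + 6·R1.
R3 ← R3 + 5·R1.
R4 ← R4 + 2·R1.
Swap R2 and R3.
R2 ← R2 / (1/6).
R1 ← R1 + 1/6·R2.
R4 ← R4 + 19/3·R2.
R3 ← R3 / (2).
R4 ← R4 − 6·R3.
R4 ← R4 / (294).
R1 ← R1 − 8·R4.
R2 ← R2 − 46·R4.
Reading off the reduced rows gives x_1 = -5, x_2 = -4, x_3 = 1, x_4 = -6.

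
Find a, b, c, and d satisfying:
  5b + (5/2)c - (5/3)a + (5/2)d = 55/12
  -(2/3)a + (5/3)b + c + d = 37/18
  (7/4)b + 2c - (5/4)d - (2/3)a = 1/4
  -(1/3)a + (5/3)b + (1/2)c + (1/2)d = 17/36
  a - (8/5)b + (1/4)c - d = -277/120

Row-reduce the augmented matrix:
R1 ← R1 / (-5/3).
R2 ← R2 + 2/3·R1.
R3 ← R3 + 2/3·R1.
R4 ← R4 + 1/3·R1.
R5 ← R5 − 1·R1.
R2 ← R2 / (-1/3).
R1 ← R1 + 3·R2.
R3 ← R3 + 1/4·R2.
R4 ← R4 − 2/3·R2.
R5 ← R5 − 7/5·R2.
R1 ← R1 + 3/2·R3.
R5 ← R5 − 7/4·R3.
Swap R4 and R5.
R4 ← R4 / (71/16).
R1 ← R1 + 39/8·R4.
R3 ← R3 + 9/4·R4.
R5 reduces to 0 = 0, so the extra equation is consistent.
Reading off the reduced rows gives a = -5/2, b = -2/3, c = 1/2, d = 1.

a = -5/2, b = -2/3, c = 1/2, d = 1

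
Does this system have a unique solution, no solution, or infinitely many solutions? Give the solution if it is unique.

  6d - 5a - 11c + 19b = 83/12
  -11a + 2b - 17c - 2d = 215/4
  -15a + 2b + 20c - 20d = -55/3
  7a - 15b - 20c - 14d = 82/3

a = -8/3, b = -5/3, c = -7/4, d = 1

Row-reduce the augmented matrix:
R1 ← R1 / (-5).
R2 ← R2 + 11·R1.
R3 ← R3 + 15·R1.
R4 ← R4 − 7·R1.
R2 ← R2 / (-199/5).
R1 ← R1 + 19/5·R2.
R3 ← R3 + 55·R2.
R4 ← R4 − 58/5·R2.
R3 ← R3 / (8567/199).
R1 ← R1 − 301/199·R3.
R2 ← R2 + 36/199·R3.
R4 ← R4 + 6627/199·R3.
R4 ← R4 / (-198554/8567).
R1 ← R1 − 7268/8567·R4.
R2 ← R2 − 2660/8567·R4.
R3 ← R3 + 3382/8567·R4.
Reading off the reduced rows gives a = -8/3, b = -5/3, c = -7/4, d = 1.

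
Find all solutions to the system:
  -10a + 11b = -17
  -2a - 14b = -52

a = 5, b = 3

Row-reduce the augmented matrix:
R1 ← R1 / (-10).
R2 ← R2 + 2·R1.
R2 ← R2 / (-81/5).
R1 ← R1 + 11/10·R2.
Reading off the reduced rows gives a = 5, b = 3.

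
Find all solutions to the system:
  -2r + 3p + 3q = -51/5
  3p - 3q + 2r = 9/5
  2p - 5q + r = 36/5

Row-reduce the augmented matrix:
R1 ← R1 / (3).
R2 ← R2 − 3·R1.
R3 ← R3 − 2·R1.
R2 ← R2 / (-6).
R1 ← R1 − 1·R2.
R3 ← R3 + 7·R2.
R3 ← R3 / (-7/3).
R2 ← R2 + 2/3·R3.
Reading off the reduced rows gives p = -7/5, q = -2, r = 0.

p = -7/5, q = -2, r = 0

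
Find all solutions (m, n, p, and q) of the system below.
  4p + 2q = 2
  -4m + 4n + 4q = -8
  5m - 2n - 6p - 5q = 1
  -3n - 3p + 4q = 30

m = 0, n = -5, p = -1, q = 3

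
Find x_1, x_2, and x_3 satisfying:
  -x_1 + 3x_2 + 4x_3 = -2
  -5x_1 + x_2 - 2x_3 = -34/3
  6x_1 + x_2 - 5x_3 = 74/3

Row-reduce the augmented matrix:
R1 ← R1 / (-1).
R2 ← R2 + 5·R1.
R3 ← R3 − 6·R1.
R2 ← R2 / (-14).
R1 ← R1 + 3·R2.
R3 ← R3 − 19·R2.
R3 ← R3 / (-76/7).
R1 ← R1 − 5/7·R3.
R2 ← R2 − 11/7·R3.
Reading off the reduced rows gives x_1 = 3, x_2 = 5/3, x_3 = -1.

x_1 = 3, x_2 = 5/3, x_3 = -1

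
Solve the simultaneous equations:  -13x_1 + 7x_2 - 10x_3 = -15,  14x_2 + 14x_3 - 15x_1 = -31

Row-reduce:
R1 ← R1 / (-13).
R2 ← R2 + 15·R1.
R2 ← R2 / (77/13).
R1 ← R1 + 7/13·R2.
Rank is 2 with 3 unknowns, leaving x_3 free.

infinitely many solutions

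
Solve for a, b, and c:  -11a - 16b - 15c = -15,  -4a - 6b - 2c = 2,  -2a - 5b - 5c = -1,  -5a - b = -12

a = 3, b = -3, c = 2

Row-reduce the augmented matrix:
R1 ← R1 / (-11).
R2 ← R2 + 4·R1.
R3 ← R3 + 2·R1.
R4 ← R4 + 5·R1.
R2 ← R2 / (-2/11).
R1 ← R1 − 16/11·R2.
R3 ← R3 + 23/11·R2.
R4 ← R4 − 69/11·R2.
R3 ← R3 / (-42).
R1 ← R1 − 29·R3.
R2 ← R2 + 19·R3.
R4 ← R4 − 126·R3.
R4 reduces to 0 = 0, so the extra equation is consistent.
Reading off the reduced rows gives a = 3, b = -3, c = 2.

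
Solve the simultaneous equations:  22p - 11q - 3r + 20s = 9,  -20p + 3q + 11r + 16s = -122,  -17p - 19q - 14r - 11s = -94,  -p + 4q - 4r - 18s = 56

no solution

Row-reduce:
R1 ← R1 / (22).
R2 ← R2 + 20·R1.
R3 ← R3 + 17·R1.
R4 ← R4 + 1·R1.
R2 ← R2 / (-7).
R1 ← R1 + 1/2·R2.
R3 ← R3 + 55/2·R2.
R4 ← R4 − 7/2·R2.
R3 ← R3 / (-537/11).
R1 ← R1 + 8/11·R3.
R2 ← R2 + 13/11·R3.
Row 4 reduces to 0 = -1/2, a contradiction. The system is inconsistent.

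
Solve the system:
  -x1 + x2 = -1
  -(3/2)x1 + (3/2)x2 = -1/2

no solution

Row-reduce:
R1 ← R1 / (-1).
R2 ← R2 + 3/2·R1.
Row 2 reduces to 0 = 1, a contradiction. The system is inconsistent.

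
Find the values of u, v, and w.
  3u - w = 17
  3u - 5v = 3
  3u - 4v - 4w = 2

u = 6, v = 3, w = 1

Row-reduce the augmented matrix:
R1 ← R1 / (3).
R2 ← R2 − 3·R1.
R3 ← R3 − 3·R1.
R2 ← R2 / (-5).
R3 ← R3 + 4·R2.
R3 ← R3 / (-19/5).
R1 ← R1 + 1/3·R3.
R2 ← R2 + 1/5·R3.
Reading off the reduced rows gives u = 6, v = 3, w = 1.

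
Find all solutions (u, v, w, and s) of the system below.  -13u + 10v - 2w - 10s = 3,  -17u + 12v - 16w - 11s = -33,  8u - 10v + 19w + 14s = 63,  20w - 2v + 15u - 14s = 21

u = -3, v = -3, w = 3, s = 0

Row-reduce the augmented matrix:
R1 ← R1 / (-13).
R2 ← R2 + 17·R1.
R3 ← R3 − 8·R1.
R4 ← R4 − 15·R1.
R2 ← R2 / (-14/13).
R1 ← R1 + 10/13·R2.
R3 ← R3 + 50/13·R2.
R4 ← R4 − 124/13·R2.
R3 ← R3 / (459/7).
R1 ← R1 − 68/7·R3.
R2 ← R2 − 87/7·R3.
R4 ← R4 + 706/7·R3.
R4 ← R4 / (-992/153).
R1 ← R1 + 7/9·R4.
R2 ← R2 + 205/102·R4.
R3 ← R3 − 1/153·R4.
Reading off the reduced rows gives u = -3, v = -3, w = 3, s = 0.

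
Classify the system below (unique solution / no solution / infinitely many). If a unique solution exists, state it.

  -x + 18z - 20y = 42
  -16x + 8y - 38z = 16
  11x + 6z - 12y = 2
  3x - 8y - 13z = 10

x = -2, y = -2, z = 0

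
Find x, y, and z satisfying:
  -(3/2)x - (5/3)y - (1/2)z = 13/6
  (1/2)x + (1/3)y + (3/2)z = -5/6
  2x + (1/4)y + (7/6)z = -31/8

x = -2, y = 1/2, z = 0

Row-reduce the augmented matrix:
R1 ← R1 / (-3/2).
R2 ← R2 − 1/2·R1.
R3 ← R3 − 2·R1.
R2 ← R2 / (-2/9).
R1 ← R1 − 10/9·R2.
R3 ← R3 + 71/36·R2.
R3 ← R3 / (-34/3).
R1 ← R1 − 7·R3.
R2 ← R2 + 6·R3.
Reading off the reduced rows gives x = -2, y = 1/2, z = 0.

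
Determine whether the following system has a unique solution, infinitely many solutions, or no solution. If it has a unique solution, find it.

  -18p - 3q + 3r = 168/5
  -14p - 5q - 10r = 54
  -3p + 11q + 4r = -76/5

p = -2, q = -6/5, r = -2

Row-reduce the augmented matrix:
R1 ← R1 / (-18).
R2 ← R2 + 14·R1.
R3 ← R3 + 3·R1.
R2 ← R2 / (-8/3).
R1 ← R1 − 1/6·R2.
R3 ← R3 − 23/2·R2.
R3 ← R3 / (-795/16).
R1 ← R1 + 15/16·R3.
R2 ← R2 − 37/8·R3.
Reading off the reduced rows gives p = -2, q = -6/5, r = -2.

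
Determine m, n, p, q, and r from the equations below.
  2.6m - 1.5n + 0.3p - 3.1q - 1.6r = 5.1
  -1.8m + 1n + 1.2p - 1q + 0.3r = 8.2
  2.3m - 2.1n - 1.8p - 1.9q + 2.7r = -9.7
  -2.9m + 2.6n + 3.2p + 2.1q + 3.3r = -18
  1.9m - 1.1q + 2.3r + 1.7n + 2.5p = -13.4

m = -3, n = 5, p = -5, q = -5, r = -4

Row-reduce the augmented matrix:
R1 ← R1 / (13/5).
R2 ← R2 + 9/5·R1.
R3 ← R3 − 23/10·R1.
R4 ← R4 + 29/10·R1.
R5 ← R5 − 19/10·R1.
R2 ← R2 / (-1/26).
R1 ← R1 + 15/26·R2.
R3 ← R3 + 201/260·R2.
R4 ← R4 − 241/260·R2.
R5 ← R5 − 727/260·R2.
R3 ← R3 / (-759/25).
R1 ← R1 + 21·R3.
R2 ← R2 + 183/5·R3.
R4 ← R4 − 1873/50·R3.
R5 ← R5 − 5231/50·R3.
R4 ← R4 / (4771/2530).
R1 ← R1 − 424/253·R4.
R2 ← R2 − 1151/253·R4.
R3 ← R3 + 534/253·R4.
R5 ← R5 + 8528/1265·R4.
R5 ← R5 / (594083/14680).
R1 ← R1 + 511739/57252·R5.
R2 ← R2 + 595529/28626·R5.
R3 ← R3 − 420377/57252·R5.
R4 ← R4 − 217349/57252·R5.
Reading off the reduced rows gives m = -3, n = 5, p = -5, q = -5, r = -4.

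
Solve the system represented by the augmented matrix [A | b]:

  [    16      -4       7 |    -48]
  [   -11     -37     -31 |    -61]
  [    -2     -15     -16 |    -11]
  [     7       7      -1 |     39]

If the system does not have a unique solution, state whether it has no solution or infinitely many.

Row-reduce the augmented matrix:
R1 ← R1 / (16).
R2 ← R2 + 11·R1.
R3 ← R3 + 2·R1.
R4 ← R4 − 7·R1.
R2 ← R2 / (-159/4).
R1 ← R1 + 1/4·R2.
R3 ← R3 + 31/2·R2.
R4 ← R4 − 35/4·R2.
R3 ← R3 / (-3125/636).
R1 ← R1 − 383/636·R3.
R2 ← R2 − 419/636·R3.
R4 ← R4 + 3125/318·R3.
R4 reduces to 0 = 0, so the extra equation is consistent.
Reading off the reduced rows gives x_1 = 0, x_2 = 5, x_3 = -4.

x_1 = 0, x_2 = 5, x_3 = -4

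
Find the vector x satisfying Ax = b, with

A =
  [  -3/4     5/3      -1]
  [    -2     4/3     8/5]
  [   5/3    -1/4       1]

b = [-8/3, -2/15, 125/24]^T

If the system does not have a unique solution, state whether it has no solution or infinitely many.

x_1 = 2, x_2 = 1/2, x_3 = 2

Row-reduce the augmented matrix:
R1 ← R1 / (-3/4).
R2 ← R2 + 2·R1.
R3 ← R3 − 5/3·R1.
R2 ← R2 / (-28/9).
R1 ← R1 + 20/9·R2.
R3 ← R3 − 373/108·R2.
R3 ← R3 / (123/35).
R1 ← R1 + 12/7·R3.
R2 ← R2 + 48/35·R3.
Reading off the reduced rows gives x_1 = 2, x_2 = 1/2, x_3 = 2.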